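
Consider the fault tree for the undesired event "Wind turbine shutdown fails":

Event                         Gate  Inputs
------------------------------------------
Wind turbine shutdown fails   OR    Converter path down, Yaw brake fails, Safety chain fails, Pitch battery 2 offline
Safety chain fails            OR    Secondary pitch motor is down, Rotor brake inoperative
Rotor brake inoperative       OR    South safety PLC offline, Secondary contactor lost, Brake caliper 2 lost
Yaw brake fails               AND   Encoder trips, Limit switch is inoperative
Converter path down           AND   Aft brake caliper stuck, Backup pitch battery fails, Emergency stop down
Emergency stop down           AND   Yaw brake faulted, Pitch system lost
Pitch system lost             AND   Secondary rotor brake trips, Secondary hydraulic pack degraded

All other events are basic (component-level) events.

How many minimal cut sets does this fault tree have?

7

Pitch system lost [AND]: one cut set from each child combined → 1 × 1 = 1 cut set(s).
Emergency stop down [AND]: one cut set from each child combined → 1 × 1 = 1 cut set(s).
Converter path down [AND]: one cut set from each child combined → 1 × 1 × 1 = 1 cut set(s).
Yaw brake fails [AND]: one cut set from each child combined → 1 × 1 = 1 cut set(s).
Rotor brake inoperative [OR]: union of children's cut sets → 3 cut set(s).
Safety chain fails [OR]: union of children's cut sets → 4 cut set(s).
Wind turbine shutdown fails [OR]: union of children's cut sets → 7 cut set(s).
Minimal cut sets: {Aft brake caliper stuck, Backup pitch battery fails, Secondary hydraulic pack degraded, Secondary rotor brake trips, Yaw brake faulted}; {Encoder trips, Limit switch is inoperative}; {Secondary pitch motor is down}; {South safety PLC offline}; {Secondary contactor lost}; {Brake caliper 2 lost}; {Pitch battery 2 offline}.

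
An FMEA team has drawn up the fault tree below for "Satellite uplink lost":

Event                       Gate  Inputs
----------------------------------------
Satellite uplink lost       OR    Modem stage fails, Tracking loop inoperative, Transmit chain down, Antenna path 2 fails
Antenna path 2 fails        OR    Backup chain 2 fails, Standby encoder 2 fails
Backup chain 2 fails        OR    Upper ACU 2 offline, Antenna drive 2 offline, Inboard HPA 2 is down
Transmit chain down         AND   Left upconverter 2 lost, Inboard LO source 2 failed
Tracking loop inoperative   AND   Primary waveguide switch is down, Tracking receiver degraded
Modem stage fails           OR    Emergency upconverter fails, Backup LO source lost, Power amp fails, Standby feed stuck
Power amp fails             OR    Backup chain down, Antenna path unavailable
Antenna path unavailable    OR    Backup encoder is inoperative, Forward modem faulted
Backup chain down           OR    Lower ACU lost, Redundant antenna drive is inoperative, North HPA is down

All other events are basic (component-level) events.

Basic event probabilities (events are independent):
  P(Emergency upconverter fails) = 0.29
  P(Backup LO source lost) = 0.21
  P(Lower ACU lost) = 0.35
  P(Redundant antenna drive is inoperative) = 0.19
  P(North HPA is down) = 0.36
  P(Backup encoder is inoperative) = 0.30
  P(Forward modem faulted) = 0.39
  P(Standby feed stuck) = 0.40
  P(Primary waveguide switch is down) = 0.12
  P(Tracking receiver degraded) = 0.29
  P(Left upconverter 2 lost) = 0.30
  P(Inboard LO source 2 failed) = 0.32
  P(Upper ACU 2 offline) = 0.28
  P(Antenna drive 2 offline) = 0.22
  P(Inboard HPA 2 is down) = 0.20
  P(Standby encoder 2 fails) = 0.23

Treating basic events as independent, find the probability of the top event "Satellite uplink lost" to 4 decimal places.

0.9854

P(Backup chain down) [OR] = 1 − (1−0.35) × (1−0.19) × (1−0.36) = 0.663040
P(Antenna path unavailable) [OR] = 1 − (1−0.30) × (1−0.39) = 0.573000
P(Power amp fails) [OR] = 1 − (1−0.663040) × (1−0.573000) = 0.856118
P(Modem stage fails) [OR] = 1 − (1−0.29) × (1−0.21) × (1−0.856118) × (1−0.40) = 0.951578
P(Tracking loop inoperative) [AND] = 0.12 × 0.29 = 0.034800
P(Transmit chain down) [AND] = 0.30 × 0.32 = 0.096000
P(Backup chain 2 fails) [OR] = 1 − (1−0.28) × (1−0.22) × (1−0.20) = 0.550720
P(Antenna path 2 fails) [OR] = 1 − (1−0.550720) × (1−0.23) = 0.654054
P(Satellite uplink lost) [OR] = 1 − (1−0.951578) × (1−0.034800) × (1−0.096000) × (1−0.654054) = 0.985384
Rounded to 4 decimal places: P(Satellite uplink lost) ≈ 0.9854.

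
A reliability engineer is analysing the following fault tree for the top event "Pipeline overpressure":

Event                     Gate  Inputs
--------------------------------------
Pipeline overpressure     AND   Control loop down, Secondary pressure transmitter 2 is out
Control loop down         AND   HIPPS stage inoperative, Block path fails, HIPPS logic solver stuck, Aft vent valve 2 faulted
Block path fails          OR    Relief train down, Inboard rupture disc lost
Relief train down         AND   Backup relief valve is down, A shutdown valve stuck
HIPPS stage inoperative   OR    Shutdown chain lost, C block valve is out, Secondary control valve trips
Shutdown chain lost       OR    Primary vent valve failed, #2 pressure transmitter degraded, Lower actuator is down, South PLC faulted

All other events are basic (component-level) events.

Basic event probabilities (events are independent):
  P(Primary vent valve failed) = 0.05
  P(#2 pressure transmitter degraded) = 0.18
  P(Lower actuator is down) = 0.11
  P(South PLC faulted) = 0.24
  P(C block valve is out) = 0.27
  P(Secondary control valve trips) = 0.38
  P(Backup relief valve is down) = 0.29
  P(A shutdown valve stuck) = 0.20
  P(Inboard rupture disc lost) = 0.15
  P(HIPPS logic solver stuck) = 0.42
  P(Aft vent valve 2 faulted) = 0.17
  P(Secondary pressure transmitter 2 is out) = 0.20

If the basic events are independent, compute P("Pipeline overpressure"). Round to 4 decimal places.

P(Shutdown chain lost) [OR] = 1 − (1−0.05) × (1−0.18) × (1−0.11) × (1−0.24) = 0.473084
P(HIPPS stage inoperative) [OR] = 1 − (1−0.473084) × (1−0.27) × (1−0.38) = 0.761518
P(Relief train down) [AND] = 0.29 × 0.20 = 0.058000
P(Block path fails) [OR] = 1 − (1−0.058000) × (1−0.15) = 0.199300
P(Control loop down) [AND] = 0.761518 × 0.199300 × 0.42 × 0.17 = 0.010836
P(Pipeline overpressure) [AND] = 0.010836 × 0.20 = 0.002167
Rounded to 4 decimal places: P(Pipeline overpressure) ≈ 0.0022.

0.0022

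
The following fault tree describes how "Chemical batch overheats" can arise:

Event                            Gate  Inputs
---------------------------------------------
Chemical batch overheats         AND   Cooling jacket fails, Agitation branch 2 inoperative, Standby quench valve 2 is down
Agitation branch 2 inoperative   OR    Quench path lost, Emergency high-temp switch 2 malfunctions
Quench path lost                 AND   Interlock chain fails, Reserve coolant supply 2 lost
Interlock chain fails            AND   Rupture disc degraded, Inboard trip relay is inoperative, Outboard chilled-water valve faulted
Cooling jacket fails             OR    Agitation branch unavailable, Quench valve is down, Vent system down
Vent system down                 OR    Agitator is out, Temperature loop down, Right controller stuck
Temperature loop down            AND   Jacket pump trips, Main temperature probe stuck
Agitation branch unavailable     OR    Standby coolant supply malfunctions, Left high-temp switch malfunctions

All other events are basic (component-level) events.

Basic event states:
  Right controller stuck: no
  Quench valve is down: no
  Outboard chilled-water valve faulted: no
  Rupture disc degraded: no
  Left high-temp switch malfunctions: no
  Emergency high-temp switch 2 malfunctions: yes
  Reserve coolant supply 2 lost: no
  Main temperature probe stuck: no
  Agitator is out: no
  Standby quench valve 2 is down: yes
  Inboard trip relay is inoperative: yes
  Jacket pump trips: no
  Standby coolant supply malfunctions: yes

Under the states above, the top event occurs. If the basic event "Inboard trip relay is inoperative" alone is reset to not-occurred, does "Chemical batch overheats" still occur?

Yes

Counterfactual: set "Inboard trip relay is inoperative" to not occurred.
Agitation branch unavailable [OR]: Standby coolant supply malfunctions=occurs, Left high-temp switch malfunctions=not → at least one input occurs → occurs.
Temperature loop down [AND]: Jacket pump trips=not, Main temperature probe stuck=not → not all inputs occur → does not occur.
Vent system down [OR]: Agitator is out=not, Temperature loop down=not, Right controller stuck=not → no input occurs → does not occur.
Cooling jacket fails [OR]: Agitation branch unavailable=occurs, Quench valve is down=not, Vent system down=not → at least one input occurs → occurs.
Interlock chain fails [AND]: Rupture disc degraded=not, Inboard trip relay is inoperative=not, Outboard chilled-water valve faulted=not → not all inputs occur → does not occur.
Quench path lost [AND]: Interlock chain fails=not, Reserve coolant supply 2 lost=not → not all inputs occur → does not occur.
Agitation branch 2 inoperative [OR]: Quench path lost=not, Emergency high-temp switch 2 malfunctions=occurs → at least one input occurs → occurs.
Chemical batch overheats [AND]: Cooling jacket fails=occurs, Agitation branch 2 inoperative=occurs, Standby quench valve 2 is down=occurs → all inputs occur → occurs.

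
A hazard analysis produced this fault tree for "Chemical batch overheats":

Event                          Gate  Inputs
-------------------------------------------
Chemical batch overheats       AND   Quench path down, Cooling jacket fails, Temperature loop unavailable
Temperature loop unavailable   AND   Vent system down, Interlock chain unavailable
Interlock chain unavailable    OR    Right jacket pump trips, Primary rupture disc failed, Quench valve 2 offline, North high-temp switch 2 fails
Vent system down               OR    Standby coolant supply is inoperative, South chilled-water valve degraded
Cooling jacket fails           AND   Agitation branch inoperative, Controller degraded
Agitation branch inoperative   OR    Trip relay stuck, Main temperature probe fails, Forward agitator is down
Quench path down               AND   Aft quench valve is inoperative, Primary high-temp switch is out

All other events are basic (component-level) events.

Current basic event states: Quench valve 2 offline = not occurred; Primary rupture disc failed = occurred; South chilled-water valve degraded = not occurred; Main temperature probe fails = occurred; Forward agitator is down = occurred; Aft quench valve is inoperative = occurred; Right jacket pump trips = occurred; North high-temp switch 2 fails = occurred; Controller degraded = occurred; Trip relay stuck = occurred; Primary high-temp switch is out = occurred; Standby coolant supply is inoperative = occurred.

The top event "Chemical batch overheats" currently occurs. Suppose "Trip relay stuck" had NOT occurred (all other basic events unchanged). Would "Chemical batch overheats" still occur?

Yes

Counterfactual: set "Trip relay stuck" to not occurred.
Quench path down [AND]: Aft quench valve is inoperative=occurs, Primary high-temp switch is out=occurs → all inputs occur → occurs.
Agitation branch inoperative [OR]: Trip relay stuck=not, Main temperature probe fails=occurs, Forward agitator is down=occurs → at least one input occurs → occurs.
Cooling jacket fails [AND]: Agitation branch inoperative=occurs, Controller degraded=occurs → all inputs occur → occurs.
Vent system down [OR]: Standby coolant supply is inoperative=occurs, South chilled-water valve degraded=not → at least one input occurs → occurs.
Interlock chain unavailable [OR]: Right jacket pump trips=occurs, Primary rupture disc failed=occurs, Quench valve 2 offline=not, North high-temp switch 2 fails=occurs → at least one input occurs → occurs.
Temperature loop unavailable [AND]: Vent system down=occurs, Interlock chain unavailable=occurs → all inputs occur → occurs.
Chemical batch overheats [AND]: Quench path down=occurs, Cooling jacket fails=occurs, Temperature loop unavailable=occurs → all inputs occur → occurs.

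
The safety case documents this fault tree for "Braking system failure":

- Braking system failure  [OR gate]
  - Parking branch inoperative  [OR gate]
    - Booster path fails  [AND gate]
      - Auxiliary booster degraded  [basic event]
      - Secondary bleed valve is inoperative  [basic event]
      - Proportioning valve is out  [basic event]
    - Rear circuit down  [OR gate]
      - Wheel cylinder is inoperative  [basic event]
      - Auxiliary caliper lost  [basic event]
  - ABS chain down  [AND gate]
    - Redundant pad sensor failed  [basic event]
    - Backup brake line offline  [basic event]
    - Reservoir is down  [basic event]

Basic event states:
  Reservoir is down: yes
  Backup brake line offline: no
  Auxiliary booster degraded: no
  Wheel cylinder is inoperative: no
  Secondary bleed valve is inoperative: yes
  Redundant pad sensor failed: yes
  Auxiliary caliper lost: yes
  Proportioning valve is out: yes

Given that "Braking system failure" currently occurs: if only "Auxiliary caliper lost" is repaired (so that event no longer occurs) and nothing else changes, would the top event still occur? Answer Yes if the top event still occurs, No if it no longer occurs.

Counterfactual: set "Auxiliary caliper lost" to not occurred.
Booster path fails [AND]: Auxiliary booster degraded=not, Secondary bleed valve is inoperative=occurs, Proportioning valve is out=occurs → not all inputs occur → does not occur.
Rear circuit down [OR]: Wheel cylinder is inoperative=not, Auxiliary caliper lost=not → no input occurs → does not occur.
Parking branch inoperative [OR]: Booster path fails=not, Rear circuit down=not → no input occurs → does not occur.
ABS chain down [AND]: Redundant pad sensor failed=occurs, Backup brake line offline=not, Reservoir is down=occurs → not all inputs occur → does not occur.
Braking system failure [OR]: Parking branch inoperative=not, ABS chain down=not → no input occurs → does not occur.

No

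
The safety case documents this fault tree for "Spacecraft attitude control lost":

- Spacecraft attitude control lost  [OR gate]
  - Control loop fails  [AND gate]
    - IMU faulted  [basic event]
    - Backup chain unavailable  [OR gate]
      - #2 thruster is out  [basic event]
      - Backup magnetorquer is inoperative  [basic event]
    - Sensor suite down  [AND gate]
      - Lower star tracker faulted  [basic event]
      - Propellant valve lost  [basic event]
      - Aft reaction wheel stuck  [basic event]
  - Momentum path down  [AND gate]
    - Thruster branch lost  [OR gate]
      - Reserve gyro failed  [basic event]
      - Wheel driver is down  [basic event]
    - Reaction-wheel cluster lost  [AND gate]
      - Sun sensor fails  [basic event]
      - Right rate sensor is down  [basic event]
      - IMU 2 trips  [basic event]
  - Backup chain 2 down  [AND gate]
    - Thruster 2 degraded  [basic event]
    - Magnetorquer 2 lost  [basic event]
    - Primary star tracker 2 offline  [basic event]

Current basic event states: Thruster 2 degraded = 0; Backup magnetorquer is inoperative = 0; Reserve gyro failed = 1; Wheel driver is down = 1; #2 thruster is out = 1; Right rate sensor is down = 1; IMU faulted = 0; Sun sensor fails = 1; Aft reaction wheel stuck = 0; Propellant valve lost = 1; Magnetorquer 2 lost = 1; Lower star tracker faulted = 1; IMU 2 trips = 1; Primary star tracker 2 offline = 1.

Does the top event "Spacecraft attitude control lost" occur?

Yes

Backup chain unavailable [OR]: #2 thruster is out=occurs, Backup magnetorquer is inoperative=not → at least one input occurs → occurs.
Sensor suite down [AND]: Lower star tracker faulted=occurs, Propellant valve lost=occurs, Aft reaction wheel stuck=not → not all inputs occur → does not occur.
Control loop fails [AND]: IMU faulted=not, Backup chain unavailable=occurs, Sensor suite down=not → not all inputs occur → does not occur.
Thruster branch lost [OR]: Reserve gyro failed=occurs, Wheel driver is down=occurs → at least one input occurs → occurs.
Reaction-wheel cluster lost [AND]: Sun sensor fails=occurs, Right rate sensor is down=occurs, IMU 2 trips=occurs → all inputs occur → occurs.
Momentum path down [AND]: Thruster branch lost=occurs, Reaction-wheel cluster lost=occurs → all inputs occur → occurs.
Backup chain 2 down [AND]: Thruster 2 degraded=not, Magnetorquer 2 lost=occurs, Primary star tracker 2 offline=occurs → not all inputs occur → does not occur.
Spacecraft attitude control lost [OR]: Control loop fails=not, Momentum path down=occurs, Backup chain 2 down=not → at least one input occurs → occurs.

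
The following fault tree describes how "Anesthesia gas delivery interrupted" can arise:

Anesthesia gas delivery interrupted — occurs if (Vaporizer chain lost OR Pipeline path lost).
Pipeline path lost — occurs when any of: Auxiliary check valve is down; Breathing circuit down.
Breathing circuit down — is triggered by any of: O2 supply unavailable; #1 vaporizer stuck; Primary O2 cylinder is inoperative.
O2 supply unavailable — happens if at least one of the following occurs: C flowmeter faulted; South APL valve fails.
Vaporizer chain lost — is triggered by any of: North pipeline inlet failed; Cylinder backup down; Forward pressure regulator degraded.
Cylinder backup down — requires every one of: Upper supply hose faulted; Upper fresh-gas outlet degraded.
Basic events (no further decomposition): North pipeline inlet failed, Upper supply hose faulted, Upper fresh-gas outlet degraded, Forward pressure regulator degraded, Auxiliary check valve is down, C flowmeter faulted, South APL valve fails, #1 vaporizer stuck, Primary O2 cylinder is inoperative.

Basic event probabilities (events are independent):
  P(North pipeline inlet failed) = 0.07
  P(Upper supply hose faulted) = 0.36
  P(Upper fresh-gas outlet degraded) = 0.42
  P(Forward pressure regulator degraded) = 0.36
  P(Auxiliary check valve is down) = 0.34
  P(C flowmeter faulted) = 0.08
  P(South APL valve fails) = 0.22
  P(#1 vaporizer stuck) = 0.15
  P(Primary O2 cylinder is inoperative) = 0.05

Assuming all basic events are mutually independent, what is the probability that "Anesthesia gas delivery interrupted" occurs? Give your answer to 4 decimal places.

P(Cylinder backup down) [AND] = 0.36 × 0.42 = 0.151200
P(Vaporizer chain lost) [OR] = 1 − (1−0.07) × (1−0.151200) × (1−0.36) = 0.494794
P(O2 supply unavailable) [OR] = 1 − (1−0.08) × (1−0.22) = 0.282400
P(Breathing circuit down) [OR] = 1 − (1−0.282400) × (1−0.15) × (1−0.05) = 0.420538
P(Pipeline path lost) [OR] = 1 − (1−0.34) × (1−0.420538) = 0.617555
P(Anesthesia gas delivery interrupted) [OR] = 1 − (1−0.494794) × (1−0.617555) = 0.806786
Rounded to 4 decimal places: P(Anesthesia gas delivery interrupted) ≈ 0.8068.

0.8068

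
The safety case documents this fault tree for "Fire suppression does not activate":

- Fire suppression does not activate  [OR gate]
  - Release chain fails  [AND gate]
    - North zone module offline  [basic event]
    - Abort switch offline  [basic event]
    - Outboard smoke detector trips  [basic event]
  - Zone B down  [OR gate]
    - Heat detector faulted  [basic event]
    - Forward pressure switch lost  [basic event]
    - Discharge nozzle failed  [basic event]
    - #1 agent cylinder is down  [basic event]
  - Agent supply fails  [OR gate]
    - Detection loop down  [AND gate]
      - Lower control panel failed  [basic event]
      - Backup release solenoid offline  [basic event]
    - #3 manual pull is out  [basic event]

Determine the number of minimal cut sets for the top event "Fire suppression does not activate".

7

Release chain fails [AND]: one cut set from each child combined → 1 × 1 × 1 = 1 cut set(s).
Zone B down [OR]: union of children's cut sets → 4 cut set(s).
Detection loop down [AND]: one cut set from each child combined → 1 × 1 = 1 cut set(s).
Agent supply fails [OR]: union of children's cut sets → 2 cut set(s).
Fire suppression does not activate [OR]: union of children's cut sets → 7 cut set(s).
Minimal cut sets: {Abort switch offline, North zone module offline, Outboard smoke detector trips}; {Heat detector faulted}; {Forward pressure switch lost}; {Discharge nozzle failed}; {#1 agent cylinder is down}; {Backup release solenoid offline, Lower control panel failed}; {#3 manual pull is out}.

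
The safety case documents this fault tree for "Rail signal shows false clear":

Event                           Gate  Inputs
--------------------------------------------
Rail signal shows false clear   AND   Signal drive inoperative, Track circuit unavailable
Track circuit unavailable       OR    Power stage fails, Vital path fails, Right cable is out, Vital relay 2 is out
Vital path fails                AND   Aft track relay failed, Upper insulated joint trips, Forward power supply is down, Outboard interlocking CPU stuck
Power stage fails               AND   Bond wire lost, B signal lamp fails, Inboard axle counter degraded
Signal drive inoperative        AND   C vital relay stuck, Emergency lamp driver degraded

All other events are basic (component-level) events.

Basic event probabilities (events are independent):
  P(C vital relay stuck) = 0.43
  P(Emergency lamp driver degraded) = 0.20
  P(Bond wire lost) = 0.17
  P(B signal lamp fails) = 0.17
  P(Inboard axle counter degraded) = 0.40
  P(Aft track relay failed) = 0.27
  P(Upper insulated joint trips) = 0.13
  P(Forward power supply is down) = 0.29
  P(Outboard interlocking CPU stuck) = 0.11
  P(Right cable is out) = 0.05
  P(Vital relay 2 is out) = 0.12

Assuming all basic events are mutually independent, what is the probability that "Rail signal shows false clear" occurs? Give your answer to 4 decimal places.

0.0150

P(Signal drive inoperative) [AND] = 0.43 × 0.20 = 0.086000
P(Power stage fails) [AND] = 0.17 × 0.17 × 0.40 = 0.011560
P(Vital path fails) [AND] = 0.27 × 0.13 × 0.29 × 0.11 = 0.001120
P(Track circuit unavailable) [OR] = 1 − (1−0.011560) × (1−0.001120) × (1−0.05) × (1−0.12) = 0.174590
P(Rail signal shows false clear) [AND] = 0.086000 × 0.174590 = 0.015015
Rounded to 4 decimal places: P(Rail signal shows false clear) ≈ 0.0150.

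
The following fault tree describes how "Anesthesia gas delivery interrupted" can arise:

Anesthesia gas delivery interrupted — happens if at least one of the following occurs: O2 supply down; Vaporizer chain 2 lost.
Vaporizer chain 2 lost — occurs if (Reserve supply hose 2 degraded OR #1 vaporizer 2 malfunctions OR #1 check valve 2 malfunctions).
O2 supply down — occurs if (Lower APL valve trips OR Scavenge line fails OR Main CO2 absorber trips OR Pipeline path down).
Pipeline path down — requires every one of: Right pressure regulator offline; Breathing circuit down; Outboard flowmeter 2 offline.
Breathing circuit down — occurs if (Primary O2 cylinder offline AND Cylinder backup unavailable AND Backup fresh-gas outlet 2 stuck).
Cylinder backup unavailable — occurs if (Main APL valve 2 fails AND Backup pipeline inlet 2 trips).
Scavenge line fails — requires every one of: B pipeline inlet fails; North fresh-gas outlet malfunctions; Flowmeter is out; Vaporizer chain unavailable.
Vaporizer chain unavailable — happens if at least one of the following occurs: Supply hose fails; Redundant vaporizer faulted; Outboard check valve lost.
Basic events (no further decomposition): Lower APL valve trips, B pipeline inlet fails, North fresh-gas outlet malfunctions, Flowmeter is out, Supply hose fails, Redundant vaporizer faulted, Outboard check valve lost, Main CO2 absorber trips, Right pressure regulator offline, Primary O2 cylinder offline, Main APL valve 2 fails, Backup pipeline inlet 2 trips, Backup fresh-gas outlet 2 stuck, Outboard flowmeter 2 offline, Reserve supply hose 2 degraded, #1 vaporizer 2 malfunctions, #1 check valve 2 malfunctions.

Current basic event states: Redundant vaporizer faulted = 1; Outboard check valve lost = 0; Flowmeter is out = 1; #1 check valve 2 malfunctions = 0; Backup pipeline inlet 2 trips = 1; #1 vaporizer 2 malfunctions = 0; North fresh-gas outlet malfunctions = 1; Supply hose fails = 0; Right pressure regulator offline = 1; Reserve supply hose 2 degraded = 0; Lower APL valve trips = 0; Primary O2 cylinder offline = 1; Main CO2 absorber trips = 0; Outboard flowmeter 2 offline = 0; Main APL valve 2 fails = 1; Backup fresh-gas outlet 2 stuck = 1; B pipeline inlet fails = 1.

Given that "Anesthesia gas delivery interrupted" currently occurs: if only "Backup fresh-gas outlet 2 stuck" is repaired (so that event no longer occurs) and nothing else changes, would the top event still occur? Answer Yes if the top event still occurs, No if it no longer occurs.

Counterfactual: set "Backup fresh-gas outlet 2 stuck" to not occurred.
Vaporizer chain unavailable [OR]: Supply hose fails=not, Redundant vaporizer faulted=occurs, Outboard check valve lost=not → at least one input occurs → occurs.
Scavenge line fails [AND]: B pipeline inlet fails=occurs, North fresh-gas outlet malfunctions=occurs, Flowmeter is out=occurs, Vaporizer chain unavailable=occurs → all inputs occur → occurs.
Cylinder backup unavailable [AND]: Main APL valve 2 fails=occurs, Backup pipeline inlet 2 trips=occurs → all inputs occur → occurs.
Breathing circuit down [AND]: Primary O2 cylinder offline=occurs, Cylinder backup unavailable=occurs, Backup fresh-gas outlet 2 stuck=not → not all inputs occur → does not occur.
Pipeline path down [AND]: Right pressure regulator offline=occurs, Breathing circuit down=not, Outboard flowmeter 2 offline=not → not all inputs occur → does not occur.
O2 supply down [OR]: Lower APL valve trips=not, Scavenge line fails=occurs, Main CO2 absorber trips=not, Pipeline path down=not → at least one input occurs → occurs.
Vaporizer chain 2 lost [OR]: Reserve supply hose 2 degraded=not, #1 vaporizer 2 malfunctions=not, #1 check valve 2 malfunctions=not → no input occurs → does not occur.
Anesthesia gas delivery interrupted [OR]: O2 supply down=occurs, Vaporizer chain 2 lost=not → at least one input occurs → occurs.

Yes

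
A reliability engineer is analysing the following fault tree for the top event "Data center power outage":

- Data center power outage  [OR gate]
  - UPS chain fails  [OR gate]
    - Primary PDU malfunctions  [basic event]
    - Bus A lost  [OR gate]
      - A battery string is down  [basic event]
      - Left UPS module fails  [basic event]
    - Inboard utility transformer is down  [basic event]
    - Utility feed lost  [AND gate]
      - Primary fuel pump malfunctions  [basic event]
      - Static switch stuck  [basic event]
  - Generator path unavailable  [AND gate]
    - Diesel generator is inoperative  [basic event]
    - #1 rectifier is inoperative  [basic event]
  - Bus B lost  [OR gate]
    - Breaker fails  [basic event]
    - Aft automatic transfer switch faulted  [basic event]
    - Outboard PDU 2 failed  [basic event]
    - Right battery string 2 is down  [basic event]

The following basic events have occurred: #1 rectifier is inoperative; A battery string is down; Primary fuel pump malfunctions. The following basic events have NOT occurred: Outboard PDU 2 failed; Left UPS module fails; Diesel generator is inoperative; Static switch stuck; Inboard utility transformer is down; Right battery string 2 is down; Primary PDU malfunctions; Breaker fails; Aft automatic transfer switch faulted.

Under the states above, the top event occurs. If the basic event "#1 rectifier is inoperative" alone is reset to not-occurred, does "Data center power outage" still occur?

Counterfactual: set "#1 rectifier is inoperative" to not occurred.
Bus A lost [OR]: A battery string is down=occurs, Left UPS module fails=not → at least one input occurs → occurs.
Utility feed lost [AND]: Primary fuel pump malfunctions=occurs, Static switch stuck=not → not all inputs occur → does not occur.
UPS chain fails [OR]: Primary PDU malfunctions=not, Bus A lost=occurs, Inboard utility transformer is down=not, Utility feed lost=not → at least one input occurs → occurs.
Generator path unavailable [AND]: Diesel generator is inoperative=not, #1 rectifier is inoperative=not → not all inputs occur → does not occur.
Bus B lost [OR]: Breaker fails=not, Aft automatic transfer switch faulted=not, Outboard PDU 2 failed=not, Right battery string 2 is down=not → no input occurs → does not occur.
Data center power outage [OR]: UPS chain fails=occurs, Generator path unavailable=not, Bus B lost=not → at least one input occurs → occurs.

Yes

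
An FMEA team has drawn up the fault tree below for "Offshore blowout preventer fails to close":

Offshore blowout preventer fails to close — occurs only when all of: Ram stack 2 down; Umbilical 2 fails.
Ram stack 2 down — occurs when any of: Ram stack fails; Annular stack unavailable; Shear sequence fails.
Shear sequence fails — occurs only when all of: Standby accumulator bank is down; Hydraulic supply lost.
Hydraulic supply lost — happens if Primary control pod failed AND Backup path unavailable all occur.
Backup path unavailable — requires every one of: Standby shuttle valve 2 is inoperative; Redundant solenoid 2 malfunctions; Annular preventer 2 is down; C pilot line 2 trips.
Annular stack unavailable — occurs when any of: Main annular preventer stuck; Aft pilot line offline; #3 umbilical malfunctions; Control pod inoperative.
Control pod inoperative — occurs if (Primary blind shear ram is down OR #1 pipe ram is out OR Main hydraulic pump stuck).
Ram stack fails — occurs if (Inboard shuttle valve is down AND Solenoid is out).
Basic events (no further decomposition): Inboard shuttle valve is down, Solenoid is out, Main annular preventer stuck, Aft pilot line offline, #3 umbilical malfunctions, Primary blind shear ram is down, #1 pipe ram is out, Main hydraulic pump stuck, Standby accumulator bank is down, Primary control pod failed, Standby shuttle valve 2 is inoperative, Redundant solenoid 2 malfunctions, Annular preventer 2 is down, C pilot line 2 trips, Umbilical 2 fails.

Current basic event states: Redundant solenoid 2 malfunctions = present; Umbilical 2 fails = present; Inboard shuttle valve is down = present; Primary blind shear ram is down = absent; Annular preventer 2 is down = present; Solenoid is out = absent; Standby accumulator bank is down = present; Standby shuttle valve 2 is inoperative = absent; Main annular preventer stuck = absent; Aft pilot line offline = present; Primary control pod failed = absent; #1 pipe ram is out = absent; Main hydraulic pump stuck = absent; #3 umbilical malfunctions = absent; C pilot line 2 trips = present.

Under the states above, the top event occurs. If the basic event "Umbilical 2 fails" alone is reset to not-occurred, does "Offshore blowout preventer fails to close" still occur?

Counterfactual: set "Umbilical 2 fails" to not occurred.
Ram stack fails [AND]: Inboard shuttle valve is down=occurs, Solenoid is out=not → not all inputs occur → does not occur.
Control pod inoperative [OR]: Primary blind shear ram is down=not, #1 pipe ram is out=not, Main hydraulic pump stuck=not → no input occurs → does not occur.
Annular stack unavailable [OR]: Main annular preventer stuck=not, Aft pilot line offline=occurs, #3 umbilical malfunctions=not, Control pod inoperative=not → at least one input occurs → occurs.
Backup path unavailable [AND]: Standby shuttle valve 2 is inoperative=not, Redundant solenoid 2 malfunctions=occurs, Annular preventer 2 is down=occurs, C pilot line 2 trips=occurs → not all inputs occur → does not occur.
Hydraulic supply lost [AND]: Primary control pod failed=not, Backup path unavailable=not → not all inputs occur → does not occur.
Shear sequence fails [AND]: Standby accumulator bank is down=occurs, Hydraulic supply lost=not → not all inputs occur → does not occur.
Ram stack 2 down [OR]: Ram stack fails=not, Annular stack unavailable=occurs, Shear sequence fails=not → at least one input occurs → occurs.
Offshore blowout preventer fails to close [AND]: Ram stack 2 down=occurs, Umbilical 2 fails=not → not all inputs occur → does not occur.

No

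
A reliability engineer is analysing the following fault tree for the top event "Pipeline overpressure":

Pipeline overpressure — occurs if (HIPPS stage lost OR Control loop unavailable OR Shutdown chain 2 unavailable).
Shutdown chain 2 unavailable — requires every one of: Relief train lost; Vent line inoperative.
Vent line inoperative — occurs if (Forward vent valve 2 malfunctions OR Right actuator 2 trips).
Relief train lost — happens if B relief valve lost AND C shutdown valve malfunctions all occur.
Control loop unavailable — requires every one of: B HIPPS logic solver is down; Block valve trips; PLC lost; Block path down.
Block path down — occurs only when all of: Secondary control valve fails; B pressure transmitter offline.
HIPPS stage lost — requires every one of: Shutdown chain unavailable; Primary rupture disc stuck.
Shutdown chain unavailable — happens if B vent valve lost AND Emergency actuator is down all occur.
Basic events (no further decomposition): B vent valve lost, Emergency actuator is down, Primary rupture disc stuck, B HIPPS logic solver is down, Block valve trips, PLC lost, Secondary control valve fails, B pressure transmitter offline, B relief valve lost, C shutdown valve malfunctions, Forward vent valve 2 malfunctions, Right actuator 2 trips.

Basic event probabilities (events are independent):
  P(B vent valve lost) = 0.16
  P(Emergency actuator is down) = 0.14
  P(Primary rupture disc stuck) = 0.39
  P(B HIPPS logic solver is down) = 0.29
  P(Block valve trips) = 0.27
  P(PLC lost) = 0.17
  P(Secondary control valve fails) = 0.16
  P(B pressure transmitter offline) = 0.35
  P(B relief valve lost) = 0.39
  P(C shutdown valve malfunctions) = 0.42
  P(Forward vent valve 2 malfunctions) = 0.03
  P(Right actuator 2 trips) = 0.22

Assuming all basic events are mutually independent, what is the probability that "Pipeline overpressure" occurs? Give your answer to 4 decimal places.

0.0490

P(Shutdown chain unavailable) [AND] = 0.16 × 0.14 = 0.022400
P(HIPPS stage lost) [AND] = 0.022400 × 0.39 = 0.008736
P(Block path down) [AND] = 0.16 × 0.35 = 0.056000
P(Control loop unavailable) [AND] = 0.29 × 0.27 × 0.17 × 0.056000 = 0.000745
P(Relief train lost) [AND] = 0.39 × 0.42 = 0.163800
P(Vent line inoperative) [OR] = 1 − (1−0.03) × (1−0.22) = 0.243400
P(Shutdown chain 2 unavailable) [AND] = 0.163800 × 0.243400 = 0.039869
P(Pipeline overpressure) [OR] = 1 − (1−0.008736) × (1−0.000745) × (1−0.039869) = 0.048966
Rounded to 4 decimal places: P(Pipeline overpressure) ≈ 0.0490.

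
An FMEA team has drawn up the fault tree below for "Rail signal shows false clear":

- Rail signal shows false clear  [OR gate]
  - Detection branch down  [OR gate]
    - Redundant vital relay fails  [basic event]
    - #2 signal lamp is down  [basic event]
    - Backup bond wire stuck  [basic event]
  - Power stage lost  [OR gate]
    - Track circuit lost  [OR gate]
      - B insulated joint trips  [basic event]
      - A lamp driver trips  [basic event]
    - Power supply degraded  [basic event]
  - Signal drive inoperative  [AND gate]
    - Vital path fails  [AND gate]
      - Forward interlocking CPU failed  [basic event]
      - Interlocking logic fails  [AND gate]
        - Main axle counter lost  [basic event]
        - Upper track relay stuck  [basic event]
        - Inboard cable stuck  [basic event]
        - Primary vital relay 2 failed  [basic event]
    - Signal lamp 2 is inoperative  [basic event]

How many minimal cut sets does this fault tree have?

7

Detection branch down [OR]: union of children's cut sets → 3 cut set(s).
Track circuit lost [OR]: union of children's cut sets → 2 cut set(s).
Power stage lost [OR]: union of children's cut sets → 3 cut set(s).
Interlocking logic fails [AND]: one cut set from each child combined → 1 × 1 × 1 × 1 = 1 cut set(s).
Vital path fails [AND]: one cut set from each child combined → 1 × 1 = 1 cut set(s).
Signal drive inoperative [AND]: one cut set from each child combined → 1 × 1 = 1 cut set(s).
Rail signal shows false clear [OR]: union of children's cut sets → 7 cut set(s).
Minimal cut sets: {Redundant vital relay fails}; {#2 signal lamp is down}; {Backup bond wire stuck}; {B insulated joint trips}; {A lamp driver trips}; {Power supply degraded}; {Forward interlocking CPU failed, Inboard cable stuck, Main axle counter lost, Primary vital relay 2 failed, Signal lamp 2 is inoperative, Upper track relay stuck}.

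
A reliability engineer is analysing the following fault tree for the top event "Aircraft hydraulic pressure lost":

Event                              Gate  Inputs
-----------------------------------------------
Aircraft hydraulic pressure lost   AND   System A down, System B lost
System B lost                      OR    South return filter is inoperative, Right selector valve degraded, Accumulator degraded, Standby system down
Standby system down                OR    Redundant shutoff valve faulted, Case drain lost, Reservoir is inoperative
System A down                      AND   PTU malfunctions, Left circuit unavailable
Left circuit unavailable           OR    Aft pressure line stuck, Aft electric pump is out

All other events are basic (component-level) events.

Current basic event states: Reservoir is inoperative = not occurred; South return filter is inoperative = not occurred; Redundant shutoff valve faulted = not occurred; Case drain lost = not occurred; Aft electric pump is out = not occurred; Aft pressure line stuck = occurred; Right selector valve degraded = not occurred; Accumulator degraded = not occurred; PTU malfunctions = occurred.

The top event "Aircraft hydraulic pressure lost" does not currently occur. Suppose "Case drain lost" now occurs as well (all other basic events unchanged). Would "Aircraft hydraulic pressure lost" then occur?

Yes

Counterfactual: set "Case drain lost" to occurred.
Left circuit unavailable [OR]: Aft pressure line stuck=occurs, Aft electric pump is out=not → at least one input occurs → occurs.
System A down [AND]: PTU malfunctions=occurs, Left circuit unavailable=occurs → all inputs occur → occurs.
Standby system down [OR]: Redundant shutoff valve faulted=not, Case drain lost=occurs, Reservoir is inoperative=not → at least one input occurs → occurs.
System B lost [OR]: South return filter is inoperative=not, Right selector valve degraded=not, Accumulator degraded=not, Standby system down=occurs → at least one input occurs → occurs.
Aircraft hydraulic pressure lost [AND]: System A down=occurs, System B lost=occurs → all inputs occur → occurs.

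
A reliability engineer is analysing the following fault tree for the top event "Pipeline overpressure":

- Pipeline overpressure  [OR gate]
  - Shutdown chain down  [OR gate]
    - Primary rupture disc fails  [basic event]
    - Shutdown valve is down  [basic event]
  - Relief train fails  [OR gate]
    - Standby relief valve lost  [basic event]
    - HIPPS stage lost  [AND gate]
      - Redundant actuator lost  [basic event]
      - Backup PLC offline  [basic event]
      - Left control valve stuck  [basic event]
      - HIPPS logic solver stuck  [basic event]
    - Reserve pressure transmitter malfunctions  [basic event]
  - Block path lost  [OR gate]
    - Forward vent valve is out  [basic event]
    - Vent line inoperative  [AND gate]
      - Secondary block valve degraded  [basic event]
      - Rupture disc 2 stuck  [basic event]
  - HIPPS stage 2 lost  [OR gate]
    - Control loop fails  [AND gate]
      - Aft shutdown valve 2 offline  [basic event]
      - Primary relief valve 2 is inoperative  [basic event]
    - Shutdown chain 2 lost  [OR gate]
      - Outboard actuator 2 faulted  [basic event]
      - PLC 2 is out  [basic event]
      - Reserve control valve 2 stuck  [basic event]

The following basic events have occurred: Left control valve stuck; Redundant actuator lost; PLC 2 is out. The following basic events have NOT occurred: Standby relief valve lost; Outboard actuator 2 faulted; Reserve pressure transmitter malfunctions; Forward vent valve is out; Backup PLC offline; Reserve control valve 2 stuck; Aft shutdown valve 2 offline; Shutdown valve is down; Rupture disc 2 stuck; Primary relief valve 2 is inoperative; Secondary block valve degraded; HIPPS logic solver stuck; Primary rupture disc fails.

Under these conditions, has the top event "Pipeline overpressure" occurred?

Shutdown chain down [OR]: Primary rupture disc fails=not, Shutdown valve is down=not → no input occurs → does not occur.
HIPPS stage lost [AND]: Redundant actuator lost=occurs, Backup PLC offline=not, Left control valve stuck=occurs, HIPPS logic solver stuck=not → not all inputs occur → does not occur.
Relief train fails [OR]: Standby relief valve lost=not, HIPPS stage lost=not, Reserve pressure transmitter malfunctions=not → no input occurs → does not occur.
Vent line inoperative [AND]: Secondary block valve degraded=not, Rupture disc 2 stuck=not → not all inputs occur → does not occur.
Block path lost [OR]: Forward vent valve is out=not, Vent line inoperative=not → no input occurs → does not occur.
Control loop fails [AND]: Aft shutdown valve 2 offline=not, Primary relief valve 2 is inoperative=not → not all inputs occur → does not occur.
Shutdown chain 2 lost [OR]: Outboard actuator 2 faulted=not, PLC 2 is out=occurs, Reserve control valve 2 stuck=not → at least one input occurs → occurs.
HIPPS stage 2 lost [OR]: Control loop fails=not, Shutdown chain 2 lost=occurs → at least one input occurs → occurs.
Pipeline overpressure [OR]: Shutdown chain down=not, Relief train fails=not, Block path lost=not, HIPPS stage 2 lost=occurs → at least one input occurs → occurs.

Yes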